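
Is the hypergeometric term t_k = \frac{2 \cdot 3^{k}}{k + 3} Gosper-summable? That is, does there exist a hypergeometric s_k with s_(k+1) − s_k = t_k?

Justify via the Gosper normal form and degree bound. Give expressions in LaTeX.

t_(k+1)/t_k = 3*(k + 3)/(k + 4).
Gosper form: A/B · C(k+1)/C(k) with A=3*k + 9, B=k + 4, C=1.
Solve (3*k + 9)·f(k+1) − (k + 3)·f(k) = 1.
Degrees (1,1,0) ⇒ d ≤ -1.
Negative degree bound (-1): no f exists, t_k not Gosper-summable.

No; the degree bound rules out any f.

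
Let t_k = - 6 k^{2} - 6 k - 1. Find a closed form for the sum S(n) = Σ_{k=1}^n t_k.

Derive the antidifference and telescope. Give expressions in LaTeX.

S(n) = n \left(- 2 n^{2} - 6 n - 5\right)

The ratio is (6*k**2 + 18*k + 13)/(6*k**2 + 6*k + 1).
Normal form (A,B,C) = (1, 1, k**2 + k + 1/6).
Need (1)·f(k+1) − (1)·f(k) = k**2 + k + 1/6.
deg f ≤ 3 (via 0,0,2).
Solve for f: f(k) = k*(2*k**2 - 1)/6 (degree 3 ≤ 3).
So s_k = (B(k−1)f/C)·t_k = (k*(2*k**2 - 1)/(6*k**2 + 6*k + 1))·t_k = -2*k**3 + k.
Check: Δs_k = -6*k**2 - 6*k - 1. ✓
Evaluate: s_(n+1) = -2*n**3 - 6*n**2 - 5*n - 1; subtract s_(1) = -1 ⇒ S(n) = n*(-2*n**2 - 6*n - 5).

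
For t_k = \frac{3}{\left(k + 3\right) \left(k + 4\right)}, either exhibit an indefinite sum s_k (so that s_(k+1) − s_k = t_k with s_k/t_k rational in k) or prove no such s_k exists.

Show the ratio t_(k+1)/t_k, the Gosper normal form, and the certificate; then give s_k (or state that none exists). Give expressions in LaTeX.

Ratio r(k) = (k + 3)/(k + 5).
A = k + 3, B = k + 5, C = 1.
Solve (k + 3)·f(k+1) − (k + 4)·f(k) = 1.
From deg A=1, deg B=1, deg C=0: d=1.
Solve for f: f(k) = k/3 (degree 1 ≤ 1).
So s_k = (B(k−1)f/C)·t_k = (k*(k + 4)/3)·t_k = k/(k + 3).
Check: Δs_k = 3/(k**2 + 7*k + 12). ✓

s_k = \frac{k}{k + 3}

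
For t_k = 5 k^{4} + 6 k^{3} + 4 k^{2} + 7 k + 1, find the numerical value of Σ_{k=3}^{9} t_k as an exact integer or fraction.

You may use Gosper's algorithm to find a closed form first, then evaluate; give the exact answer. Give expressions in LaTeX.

Ratio r(k) = (5*k**4 + 26*k**3 + 52*k**2 + 53*k + 23)/(5*k**4 + 6*k**3 + 4*k**2 + 7*k + 1).
Take A(k)=1, B(k)=1, C(k)=k**4 + 6*k**3/5 + 4*k**2/5 + 7*k/5 + 1/5.
Solve (1)·f(k+1) − (1)·f(k) = k**4 + 6*k**3/5 + 4*k**2/5 + 7*k/5 + 1/5.
From deg A=0, deg B=0, deg C=4: d=5.
Solving with deg f ≤ 5: f(k) = k*(k**4 - k**3 + 3*k - 2)/5.
R(k) = B(k−1)·f(k)/C(k) = k*(k**4 - k**3 + 3*k - 2)/(5*k**4 + 6*k**3 + 4*k**2 + 7*k + 1); s_k = R·t_k = k*(k**4 - k**3 + 3*k - 2).
s_(k+1) − s_k = 5*k**4 + 6*k**3 + 4*k**2 + 7*k + 1 = t_k.
Sum = s_(10) − s_(3); s_(10) = 90280, s_(3) = 183 ⇒ 90097.

Σ = 90097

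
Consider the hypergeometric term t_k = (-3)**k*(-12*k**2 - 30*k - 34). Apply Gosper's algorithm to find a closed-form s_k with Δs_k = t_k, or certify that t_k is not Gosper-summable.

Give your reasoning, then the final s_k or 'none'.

The ratio is 3*(-6*k**2 - 27*k - 38)/(6*k**2 + 15*k + 17).
Factor: A=-3; B=1; C=k**2 + 5*k/2 + 17/6.
Solve (-3)·f(k+1) − (1)·f(k) = k**2 + 5*k/2 + 17/6.
deg f ≤ 2 (via 0,0,2).
Match coefficients ⇒ f(k) = -(3*k**2 + 3*k + 4)/12.
So s_k = (B(k−1)f/C)·t_k = (-(3*k**2 + 3*k + 4)/(2*(6*k**2 + 15*k + 17)))·t_k = (-3)**k*(3*k**2 + 3*k + 4).
Δs = (-3)**k*(-12*k**2 - 30*k - 34), as required.

s_k = (-3)**k*(3*k**2 + 3*k + 4)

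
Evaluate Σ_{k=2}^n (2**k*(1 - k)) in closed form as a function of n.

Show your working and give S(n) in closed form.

Compute t_(k+1)/t_k: get 2*k/(k - 1).
So A=2 and B=1, with C=k - 1.
Solve (2)·f(k+1) − (1)·f(k) = k - 1.
d = 1 from the (0,0,1) case.
Match coefficients ⇒ f(k) = k - 3.
R(k) = B(k−1)·f(k)/C(k) = (k - 3)/(k - 1); s_k = R·t_k = 2**k*(3 - k).
s_(k+1) − s_k = 2**k*(1 - k) = t_k.
s_(n+1) = 2**(n + 1)*(2 - n) and s_(2) = 4, so S(n) = -2*2**n*n + 4*2**n - 4.

S(n) = -2*2**n*n + 4*2**n - 4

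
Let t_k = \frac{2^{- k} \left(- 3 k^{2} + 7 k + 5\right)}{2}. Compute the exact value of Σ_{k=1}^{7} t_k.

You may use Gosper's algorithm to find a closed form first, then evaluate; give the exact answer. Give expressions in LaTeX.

t_(k+1)/t_k = (3*k**2 - k - 9)/(2*(3*k**2 - 7*k - 5)).
Factor: A=1/2; B=1; C=k**2 - 7*k/3 - 5/3.
Solve (1/2)·f(k+1) − (1)·f(k) = k**2 - 7*k/3 - 5/3.
Bound: deg f ≤ 2.
Solve for f: f(k) = -2*(3*k**2 - k - 3)/3 (degree 2 ≤ 2).
Then R = B(k−1)f/C = -2*(3*k**2 - k - 3)/(3*k**2 - 7*k - 5), so s_k = R(k)·t_k = (3*k**2 - k - 3)/2**k.
Δs = (-3*k**2 + 7*k + 5)/(2*2**k), as required.
Evaluate s at k=8 and k=1: 181/256 and -1/2; difference 309/256.

Σ = 309/256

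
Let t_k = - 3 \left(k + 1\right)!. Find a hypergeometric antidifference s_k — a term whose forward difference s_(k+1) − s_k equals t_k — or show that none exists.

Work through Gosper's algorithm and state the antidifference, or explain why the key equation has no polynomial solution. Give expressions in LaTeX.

The ratio is k + 2.
A = k + 2, B = 1, C = 1.
Key eq: (k + 2)·f(k+1) = (1)·f(k) + (1).
Degrees (1,0,0) ⇒ d ≤ -1.
deg f ≤ -1 is impossible — no certificate.

none — t_k is not Gosper-summable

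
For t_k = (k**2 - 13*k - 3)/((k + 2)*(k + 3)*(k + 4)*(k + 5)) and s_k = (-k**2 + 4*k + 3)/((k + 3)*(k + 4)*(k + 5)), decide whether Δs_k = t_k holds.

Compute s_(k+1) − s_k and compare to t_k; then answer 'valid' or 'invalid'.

Invalid: residual 3*(-2*k**2 + 17*k + 6)/(k**5 + 20*k**4 + 155*k**3 + 580*k**2 + 1044*k + 720) ≠ 0.

s_(k+1) = (4*k - (k + 1)**2 + 7)/((k + 4)*(k + 5)*(k + 6))
s_(k+1) − s_k = k*(k - 15)/(k**4 + 18*k**3 + 119*k**2 + 342*k + 360)
(s_(k+1) − s_k) − t_k = 3*(-2*k**2 + 17*k + 6)/(k**5 + 20*k**4 + 155*k**3 + 580*k**2 + 1044*k + 720)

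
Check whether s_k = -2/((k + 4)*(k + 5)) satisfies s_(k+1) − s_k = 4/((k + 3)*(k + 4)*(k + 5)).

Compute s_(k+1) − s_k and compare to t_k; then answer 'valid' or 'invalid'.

Invalid: residual -12/(k**4 + 18*k**3 + 119*k**2 + 342*k + 360) ≠ 0.

s_(k+1) = -2/((k + 5)*(k + 6))
s_(k+1) − s_k = 4/(k**3 + 15*k**2 + 74*k + 120)
(s_(k+1) − s_k) − t_k = -12/(k**4 + 18*k**3 + 119*k**2 + 342*k + 360)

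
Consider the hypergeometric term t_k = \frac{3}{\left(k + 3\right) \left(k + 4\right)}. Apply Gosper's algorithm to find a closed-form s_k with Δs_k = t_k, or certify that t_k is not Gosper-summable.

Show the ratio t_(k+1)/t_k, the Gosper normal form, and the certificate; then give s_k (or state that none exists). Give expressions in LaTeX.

Step 1: r(k) = (k + 3)/(k + 5).
Factor: A=k + 3; B=k + 5; C=1.
Need (k + 3)·f(k+1) − (k + 4)·f(k) = 1.
d = 1 from the (1,1,0) case.
Coefficient equations give f(k) = k/3.
Get s_k = R·t_k = k/(k + 3) with R(k) = B(k−1)f(k)/C(k) = k*(k + 4)/3.
Δs = 3/(k**2 + 7*k + 12), as required.

s_k = \frac{k}{k + 3}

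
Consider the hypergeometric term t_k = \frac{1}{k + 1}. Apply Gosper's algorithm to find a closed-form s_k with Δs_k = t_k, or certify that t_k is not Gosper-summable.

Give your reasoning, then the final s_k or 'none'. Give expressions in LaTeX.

none — t_k is not Gosper-summable

r(k) = (k + 1)/(k + 2) after simplifying.
Take A(k)=k + 1, B(k)=k + 2, C(k)=1.
f must satisfy (k + 1)·f(k+1) − (k + 1)·f(k) = 1.
Degrees (1,1,0) ⇒ d ≤ 0.
f = c0 ⇒ A·f(k+1) − B(k−1)·f(k) − C = -1. The system {-1 = 0} is inconsistent; no antidifference.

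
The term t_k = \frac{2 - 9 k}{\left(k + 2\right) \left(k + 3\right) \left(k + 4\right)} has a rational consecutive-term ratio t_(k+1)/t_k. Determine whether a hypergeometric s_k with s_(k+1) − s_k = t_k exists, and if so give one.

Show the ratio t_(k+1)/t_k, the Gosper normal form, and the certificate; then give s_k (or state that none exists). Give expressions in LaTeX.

Step 1: r(k) = (k + 2)*(9*k + 7)/((k + 5)*(9*k - 2)).
Gosper form: A/B · C(k+1)/C(k) with A=k + 2, B=k + 5, C=k - 2/9.
Set up (k + 2)·f(k+1) − (k + 4)·f(k) − (k - 2/9) = 0.
deg f ≤ 2 (via 1,1,1).
Solve for f: f(k) = k*(4*k - 7)/27 (degree 2 ≤ 2).
R(k) = B(k−1)·f(k)/C(k) = k*(k + 4)*(4*k - 7)/(3*(9*k - 2)); s_k = R·t_k = k*(7 - 4*k)/(3*(k + 2)*(k + 3)).
s_(k+1) − s_k = (2 - 9*k)/(k**3 + 9*k**2 + 26*k + 24) = t_k.

s_k = \frac{k \left(7 - 4 k\right)}{3 \left(k + 2\right) \left(k + 3\right)}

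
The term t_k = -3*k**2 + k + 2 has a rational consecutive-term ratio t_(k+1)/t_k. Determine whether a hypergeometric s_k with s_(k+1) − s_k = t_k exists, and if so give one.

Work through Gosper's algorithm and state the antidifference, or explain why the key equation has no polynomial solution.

The ratio is k*(3*k + 5)/(3*k**2 - k - 2).
Factor: A=1; B=1; C=k**2 - k/3 - 2/3.
Need (1)·f(k+1) − (1)·f(k) = k**2 - k/3 - 2/3.
Degrees (0,0,2) ⇒ d ≤ 3.
A polynomial solution: f(k) = k*(k**2 - 2*k - 1)/3.
Certificate R = B(k−1)f/C = k*(k**2 - 2*k - 1)/((k - 1)*(3*k + 2)) gives s_k = k*(-k**2 + 2*k + 1).
Δs = -3*k**2 + k + 2, as required.

s_k = k*(-k**2 + 2*k + 1)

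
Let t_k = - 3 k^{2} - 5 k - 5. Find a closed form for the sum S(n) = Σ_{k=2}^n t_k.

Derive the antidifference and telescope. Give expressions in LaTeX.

Ratio r(k) = (3*k**2 + 11*k + 13)/(3*k**2 + 5*k + 5).
Gosper form: A/B · C(k+1)/C(k) with A=1, B=1, C=k**2 + 5*k/3 + 5/3.
f must satisfy (1)·f(k+1) − (1)·f(k) = k**2 + 5*k/3 + 5/3.
d = 3 from the (0,0,2) case.
Solving with deg f ≤ 3: f(k) = k*(k**2 + k + 3)/3.
R(k) = B(k−1)·f(k)/C(k) = k*(k**2 + k + 3)/(3*k**2 + 5*k + 5); s_k = R·t_k = k*(-k**2 - k - 3).
Verify: -3*k**2 - 5*k - 5 matches t_k.
Evaluate: s_(n+1) = -n**3 - 4*n**2 - 8*n - 5; subtract s_(2) = -18 ⇒ S(n) = -n**3 - 4*n**2 - 8*n + 13.

S(n) = - n^{3} - 4 n^{2} - 8 n + 13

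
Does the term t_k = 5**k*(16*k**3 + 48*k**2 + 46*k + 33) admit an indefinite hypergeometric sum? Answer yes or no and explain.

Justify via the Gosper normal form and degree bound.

t_(k+1)/t_k = 5*(16*k**3 + 96*k**2 + 190*k + 143)/(16*k**3 + 48*k**2 + 46*k + 33).
Gosper form: A/B · C(k+1)/C(k) with A=5, B=1, C=k**3 + 3*k**2 + 23*k/8 + 33/16.
Key eq: (5)·f(k+1) = (1)·f(k) + (k**3 + 3*k**2 + 23*k/8 + 33/16).
From deg A=0, deg B=0, deg C=3: d=3.
A polynomial solution: f(k) = (4*k**3 - 3*k**2 + 4*k + 2)/16.
So s_k = (B(k−1)f/C)·t_k = ((4*k**3 - 3*k**2 + 4*k + 2)/(16*k**3 + 48*k**2 + 46*k + 33))·t_k = 5**k*(4*k**3 - 3*k**2 + 4*k + 2).
Check: Δs_k = 5**k*(16*k**3 + 48*k**2 + 46*k + 33). ✓

Yes. s_k = 5**k*(4*k**3 - 3*k**2 + 4*k + 2).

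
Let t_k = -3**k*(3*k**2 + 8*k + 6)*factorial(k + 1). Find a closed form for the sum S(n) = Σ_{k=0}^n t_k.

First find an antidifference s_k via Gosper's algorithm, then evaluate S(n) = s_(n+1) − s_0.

S(n) = -3**(n + 1)*(n + 1)*factorial(n + 2)

Step 1: r(k) = 3*(3*k**3 + 20*k**2 + 45*k + 34)/(3*k**2 + 8*k + 6).
So A=3*k + 6 and B=1, with C=k**2 + 8*k/3 + 2.
Key eq: (3*k + 6)·f(k+1) = (1)·f(k) + (k**2 + 8*k/3 + 2).
Degrees (1,0,2) ⇒ d ≤ 1.
Solve for f: f(k) = k/3 (degree 1 ≤ 1).
So s_k = (B(k−1)f/C)·t_k = (k/(3*k**2 + 8*k + 6))·t_k = -3**k*k*factorial(k + 1).
s_(k+1) − s_k = -3**k*(3*k**2 + 8*k + 6)*factorial(k + 1) = t_k.
Evaluate: s_(n+1) = -3**(n + 1)*(n + 1)*factorial(n + 2); subtract s_(0) = 0 ⇒ S(n) = -3**(n + 1)*(n + 1)*factorial(n + 2).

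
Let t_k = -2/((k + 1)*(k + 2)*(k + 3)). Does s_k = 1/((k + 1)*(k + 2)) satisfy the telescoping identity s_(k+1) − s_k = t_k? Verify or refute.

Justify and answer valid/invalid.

valid (s_(k+1) − s_k reduces to t_k)

s_(k+1) = 1/((k + 2)*(k + 3))
s_(k+1) − s_k = -2/(k**3 + 6*k**2 + 11*k + 6)
(s_(k+1) − s_k) − t_k = 0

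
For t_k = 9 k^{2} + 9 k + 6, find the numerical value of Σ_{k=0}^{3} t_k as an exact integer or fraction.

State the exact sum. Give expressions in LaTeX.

Step 1: r(k) = (3*k**2 + 9*k + 8)/(3*k**2 + 3*k + 2).
So A=1 and B=1, with C=k**2 + k + 2/3.
Need (1)·f(k+1) − (1)·f(k) = k**2 + k + 2/3.
Bound: deg f ≤ 3.
Match coefficients ⇒ f(k) = k*(k**2 + 1)/3.
R(k) = B(k−1)·f(k)/C(k) = k*(k**2 + 1)/(3*k**2 + 3*k + 2); s_k = R·t_k = 3*k*(k**2 + 1).
Check: Δs_k = 9*k**2 + 9*k + 6. ✓
Evaluate s at k=4 and k=0: 204 and 0; difference 204.

Σ = 204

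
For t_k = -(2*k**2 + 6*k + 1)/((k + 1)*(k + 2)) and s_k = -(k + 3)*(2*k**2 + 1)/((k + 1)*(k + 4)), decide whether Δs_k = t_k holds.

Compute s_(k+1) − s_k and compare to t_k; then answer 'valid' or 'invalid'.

Invalid: residual 2*(5*k**2 + 12*k + 1)/(k**4 + 12*k**3 + 49*k**2 + 78*k + 40) ≠ 0.

s_(k+1) = -(k + 4)*(2*(k + 1)**2 + 1)/((k + 2)*(k + 5))
s_(k+1) − s_k = (-2*k**4 - 24*k**3 - 85*k**2 - 105*k - 18)/(k**4 + 12*k**3 + 49*k**2 + 78*k + 40)
(s_(k+1) − s_k) − t_k = 2*(5*k**2 + 12*k + 1)/(k**4 + 12*k**3 + 49*k**2 + 78*k + 40)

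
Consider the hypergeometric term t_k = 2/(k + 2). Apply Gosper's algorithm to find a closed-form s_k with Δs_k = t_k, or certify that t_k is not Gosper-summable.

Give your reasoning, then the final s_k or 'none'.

Ratio r(k) = (k + 2)/(k + 3).
Gosper form: A/B · C(k+1)/C(k) with A=k + 2, B=k + 3, C=1.
Need (k + 2)·f(k+1) − (k + 2)·f(k) = 1.
Bound: deg f ≤ 0.
f = c0 ⇒ A·f(k+1) − B(k−1)·f(k) − C = -1. The system {-1 = 0} is inconsistent; no antidifference.

none — t_k is not Gosper-summable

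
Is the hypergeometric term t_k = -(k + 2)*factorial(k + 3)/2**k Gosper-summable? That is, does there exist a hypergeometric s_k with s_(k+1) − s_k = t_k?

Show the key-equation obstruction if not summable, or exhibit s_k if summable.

Step 1: r(k) = (k + 3)*(k + 4)/(2*(k + 2)).
Gosper form: A/B · C(k+1)/C(k) with A=k/2 + 2, B=1, C=k + 2.
Key eq: (k/2 + 2)·f(k+1) = (1)·f(k) + (k + 2).
Degrees (1,0,1) ⇒ d ≤ 0.
A polynomial solution: f(k) = 2.
R(k) = B(k−1)·f(k)/C(k) = 2/(k + 2); s_k = R·t_k = -2**(1 - k)*factorial(k + 3).
Δs = -(k + 2)*factorial(k + 3)/2**k, as required.

Yes. s_k = -2**(1 - k)*factorial(k + 3).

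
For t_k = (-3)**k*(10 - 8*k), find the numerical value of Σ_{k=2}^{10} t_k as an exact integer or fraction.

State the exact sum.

Σ = -3188646

t_(k+1)/t_k = 3*(1 - 4*k)/(4*k - 5).
Gosper form: A/B · C(k+1)/C(k) with A=-3, B=1, C=k - 5/4.
f must satisfy (-3)·f(k+1) − (1)·f(k) = k - 5/4.
Bound: deg f ≤ 1.
Solve for f: f(k) = -(k - 2)/4 (degree 1 ≤ 1).
Then R = B(k−1)f/C = -(k - 2)/(4*k - 5), so s_k = R(k)·t_k = 2*(-3)**k*(k - 2).
s_(k+1) − s_k = (-3)**k*(10 - 8*k) = t_k.
Σ_(k=2)^(10) t_k = s_(11) − s_(2) = -3188646 − (0) = -3188646.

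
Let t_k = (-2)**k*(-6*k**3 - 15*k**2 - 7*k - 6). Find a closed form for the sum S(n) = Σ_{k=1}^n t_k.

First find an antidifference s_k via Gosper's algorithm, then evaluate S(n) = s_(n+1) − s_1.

Ratio r(k) = 2*(-6*k**3 - 33*k**2 - 55*k - 34)/(6*k**3 + 15*k**2 + 7*k + 6).
Take A(k)=-2, B(k)=1, C(k)=k**3 + 5*k**2/2 + 7*k/6 + 1.
Key eq: (-2)·f(k+1) = (1)·f(k) + (k**3 + 5*k**2/2 + 7*k/6 + 1).
Degrees (0,0,3) ⇒ d ≤ 3.
Solving with deg f ≤ 3: f(k) = -(2*k**3 + k**2 - 3*k + 2)/6.
R(k) = B(k−1)·f(k)/C(k) = -(2*k**3 + k**2 - 3*k + 2)/(6*k**3 + 15*k**2 + 7*k + 6); s_k = R·t_k = (-2)**k*(2*k**3 + k**2 - 3*k + 2).
s_(k+1) − s_k = (-2)**k*(-6*k**3 - 15*k**2 - 7*k - 6) = t_k.
Σ_(k=1)^n t_k = s_(n+1) − s_(1) = ((-2)**(n + 1)*(2*n**3 + 7*n**2 + 5*n + 2)) − (-4), i.e. -4*(-2)**n*n**3 - 14*(-2)**n*n**2 - 10*(-2)**n*n - 4*(-2)**n + 4.

S(n) = -4*(-2)**n*n**3 - 14*(-2)**n*n**2 - 10*(-2)**n*n - 4*(-2)**n + 4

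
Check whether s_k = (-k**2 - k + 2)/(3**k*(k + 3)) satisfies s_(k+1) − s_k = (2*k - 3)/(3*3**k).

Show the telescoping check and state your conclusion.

s_(k+1) = k*(-k - 3)/(3*3**k*(k + 4))
s_(k+1) − s_k = (2*k**3 + 9*k**2 - 3*k - 24)/(3*3**k*(k**2 + 7*k + 12))
(s_(k+1) − s_k) − t_k = 2*(-k**2 - 3*k + 6)/(3*3**k*(k**2 + 7*k + 12))

Invalid: residual 2*(-k**2 - 3*k + 6)/(3*3**k*(k**2 + 7*k + 12)) ≠ 0.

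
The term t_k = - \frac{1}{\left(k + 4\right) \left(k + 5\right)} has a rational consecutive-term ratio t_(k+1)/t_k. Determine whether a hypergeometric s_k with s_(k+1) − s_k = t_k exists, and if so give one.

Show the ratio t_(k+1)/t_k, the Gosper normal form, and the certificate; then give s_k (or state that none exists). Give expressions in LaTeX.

Ratio r(k) = (k + 4)/(k + 6).
Take A(k)=k + 4, B(k)=k + 6, C(k)=1.
Need (k + 4)·f(k+1) − (k + 5)·f(k) = 1.
d = 1 from the (1,1,0) case.
Match coefficients ⇒ f(k) = k/4.
R(k) = B(k−1)·f(k)/C(k) = k*(k + 5)/4; s_k = R·t_k = -k/(4*k + 16).
Verify: -1/(k**2 + 9*k + 20) matches t_k.

s_k = - \frac{k}{4 k + 16}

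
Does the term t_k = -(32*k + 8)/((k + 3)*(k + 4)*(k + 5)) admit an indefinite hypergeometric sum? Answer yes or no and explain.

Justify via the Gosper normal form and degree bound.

r(k) = (k + 3)*(4*k + 5)/((k + 6)*(4*k + 1)) after simplifying.
Normal form (A,B,C) = (k + 3, k + 6, k + 1/4).
Key eq: (k + 3)·f(k+1) = (k + 5)·f(k) + (k + 1/4).
Degrees (1,1,1) ⇒ d ≤ 2.
Coefficient equations give f(k) = k*(13*k - 5)/96.
Certificate R = B(k−1)f/C = k*(k + 5)*(13*k - 5)/(24*(4*k + 1)) gives s_k = -k*(13*k - 5)/(3*(k + 3)*(k + 4)).
Verify: 8*(-4*k - 1)/(k**3 + 12*k**2 + 47*k + 60) matches t_k.

Yes. s_k = -k*(13*k - 5)/(3*(k + 3)*(k + 4)).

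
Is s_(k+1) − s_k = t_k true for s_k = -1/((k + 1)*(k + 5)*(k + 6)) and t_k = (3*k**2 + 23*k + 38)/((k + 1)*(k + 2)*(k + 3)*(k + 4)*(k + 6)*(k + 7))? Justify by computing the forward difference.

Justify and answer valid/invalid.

s_(k+1) = -1/((k + 2)*(k + 6)*(k + 7))
s_(k+1) − s_k = 3*(k + 3)/(k**5 + 21*k**4 + 163*k**3 + 567*k**2 + 844*k + 420)
(s_(k+1) − s_k) − t_k = 2*(-4*k**2 - 27*k - 41)/(k**7 + 28*k**6 + 322*k**5 + 1960*k**4 + 6769*k**3 + 13132*k**2 + 13068*k + 5040)

Invalid: residual 2*(-4*k**2 - 27*k - 41)/(k**7 + 28*k**6 + 322*k**5 + 1960*k**4 + 6769*k**3 + 13132*k**2 + 13068*k + 5040) ≠ 0.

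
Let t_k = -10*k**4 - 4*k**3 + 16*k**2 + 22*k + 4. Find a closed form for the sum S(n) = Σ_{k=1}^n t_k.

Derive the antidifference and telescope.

Step 1: r(k) = (5*k**4 + 22*k**3 + 28*k**2 - k - 14)/(5*k**4 + 2*k**3 - 8*k**2 - 11*k - 2).
Normal form (A,B,C) = (1, 1, k**4 + 2*k**3/5 - 8*k**2/5 - 11*k/5 - 2/5).
f must satisfy (1)·f(k+1) − (1)·f(k) = k**4 + 2*k**3/5 - 8*k**2/5 - 11*k/5 - 2/5.
Bound: deg f ≤ 5.
Solving with deg f ≤ 5: f(k) = k*(k**4 - 2*k**3 - 2*k**2 - k + 2)/5.
So s_k = (B(k−1)f/C)·t_k = (k*(k**4 - 2*k**3 - 2*k**2 - k + 2)/(5*k**4 + 2*k**3 - 8*k**2 - 11*k - 2))·t_k = 2*k*(-k**4 + 2*k**3 + 2*k**2 + k - 2).
s_(k+1) − s_k = -10*k**4 - 4*k**3 + 16*k**2 + 22*k + 4 = t_k.
Telescope: S(n) = s_(n+1) − s_(1) = -2*n**5 - 6*n**4 + 18*n**2 + 18*n + 4 − (4) = 2*n*(-n**4 - 3*n**3 + 9*n + 9).

S(n) = 2*n*(-n**4 - 3*n**3 + 9*n + 9)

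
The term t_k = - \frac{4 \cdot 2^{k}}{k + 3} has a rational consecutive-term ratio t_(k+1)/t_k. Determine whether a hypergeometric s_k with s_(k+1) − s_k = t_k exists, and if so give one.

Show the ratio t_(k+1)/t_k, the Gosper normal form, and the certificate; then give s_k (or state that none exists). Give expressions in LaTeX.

Step 1: r(k) = 2*(k + 3)/(k + 4).
Factor: A=2*k + 6; B=k + 4; C=1.
f must satisfy (2*k + 6)·f(k+1) − (k + 3)·f(k) = 1.
Degrees (1,1,0) ⇒ d ≤ -1.
deg f ≤ -1 is impossible — no certificate.

none (Gosper's algorithm certifies no s_k)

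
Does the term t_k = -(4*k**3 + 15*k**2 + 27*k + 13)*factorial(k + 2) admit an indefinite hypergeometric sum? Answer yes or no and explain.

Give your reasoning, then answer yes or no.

The ratio is (4*k**4 + 39*k**3 + 150*k**2 + 266*k + 177)/(4*k**3 + 15*k**2 + 27*k + 13).
Factor: A=k + 3; B=1; C=k**3 + 15*k**2/4 + 27*k/4 + 13/4.
Need (k + 3)·f(k+1) − (1)·f(k) = k**3 + 15*k**2/4 + 27*k/4 + 13/4.
deg f ≤ 2 (via 1,0,3).
A polynomial solution: f(k) = (4*k**2 - k + 2)/4.
So s_k = (B(k−1)f/C)·t_k = ((4*k**2 - k + 2)/(4*k**3 + 15*k**2 + 27*k + 13))·t_k = -(4*k**2 - k + 2)*factorial(k + 2).
Δs = -(4*k**3 + 15*k**2 + 27*k + 13)*factorial(k + 2), as required.

Yes. s_k = -(4*k**2 - k + 2)*factorial(k + 2).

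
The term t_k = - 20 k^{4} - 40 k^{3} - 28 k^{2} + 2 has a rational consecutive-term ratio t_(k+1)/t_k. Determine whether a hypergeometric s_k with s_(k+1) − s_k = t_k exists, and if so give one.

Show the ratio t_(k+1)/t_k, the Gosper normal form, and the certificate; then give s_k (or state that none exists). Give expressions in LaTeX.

t_(k+1)/t_k = (10*k**4 + 60*k**3 + 134*k**2 + 128*k + 43)/(10*k**4 + 20*k**3 + 14*k**2 - 1).
A = 1, B = 1, C = k**4 + 2*k**3 + 7*k**2/5 - 1/10.
Solve (1)·f(k+1) − (1)·f(k) = k**4 + 2*k**3 + 7*k**2/5 - 1/10.
From deg A=0, deg B=0, deg C=4: d=5.
Match coefficients ⇒ f(k) = k*(2*k**4 - 2*k**2 - 2*k + 1)/10.
R(k) = B(k−1)·f(k)/C(k) = k*(2*k**4 - 2*k**2 - 2*k + 1)/(10*k**4 + 20*k**3 + 14*k**2 - 1); s_k = R·t_k = 2*k*(-2*k**4 + 2*k**2 + 2*k - 1).
Verify: -20*k**4 - 40*k**3 - 28*k**2 + 2 matches t_k.

s_k = 2 k \left(- 2 k^{4} + 2 k^{2} + 2 k - 1\right)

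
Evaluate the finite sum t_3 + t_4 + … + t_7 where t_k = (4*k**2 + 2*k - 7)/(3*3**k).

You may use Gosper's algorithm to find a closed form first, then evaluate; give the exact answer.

t_(k+1)/t_k = (4*k**2 + 10*k - 1)/(3*(4*k**2 + 2*k - 7)).
Normal form (A,B,C) = (1/3, 1, k**2 + k/2 - 7/4).
f must satisfy (1/3)·f(k+1) − (1)·f(k) = k**2 + k/2 - 7/4.
Bound: deg f ≤ 2.
Match coefficients ⇒ f(k) = -3*(2*k**2 + 3*k - 1)/4.
R(k) = B(k−1)·f(k)/C(k) = -3*(2*k**2 + 3*k - 1)/(4*k**2 + 2*k - 7); s_k = R·t_k = (-2*k**2 - 3*k + 1)/3**k.
s_(k+1) − s_k = (4*k**2 + 2*k - 7)/(3*3**k) = t_k.
Sum = s_(8) − s_(3); s_(8) = -151/6561, s_(3) = -26/27 ⇒ 6167/6561.

Σ = 6167/6561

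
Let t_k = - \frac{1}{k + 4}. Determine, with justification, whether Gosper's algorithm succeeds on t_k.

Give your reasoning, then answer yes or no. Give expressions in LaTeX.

r(k) = (k + 4)/(k + 5) after simplifying.
A = k + 4, B = k + 5, C = 1.
Need (k + 4)·f(k+1) − (k + 4)·f(k) = 1.
d = 0 from the (1,1,0) case.
Write f(k) = c0. Then LHS − RHS = -1, requiring -1 = 0: contradictory. No certificate.

No — key equation has no polynomial f.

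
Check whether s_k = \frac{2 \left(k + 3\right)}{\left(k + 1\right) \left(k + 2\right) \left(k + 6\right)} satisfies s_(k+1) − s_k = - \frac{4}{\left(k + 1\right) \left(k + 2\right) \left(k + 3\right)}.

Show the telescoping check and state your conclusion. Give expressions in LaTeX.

Invalid: residual \frac{18 \left(k + 5\right)}{k^{5} + 19 k^{4} + 131 k^{3} + 401 k^{2} + 540 k + 252} ≠ 0.

s_(k+1) = 2*(k + 4)/((k + 2)*(k + 3)*(k + 7))
s_(k+1) − s_k = 2*(-2*k**2 - 17*k - 39)/(k**5 + 19*k**4 + 131*k**3 + 401*k**2 + 540*k + 252)
(s_(k+1) − s_k) − t_k = 18*(k + 5)/(k**5 + 19*k**4 + 131*k**3 + 401*k**2 + 540*k + 252)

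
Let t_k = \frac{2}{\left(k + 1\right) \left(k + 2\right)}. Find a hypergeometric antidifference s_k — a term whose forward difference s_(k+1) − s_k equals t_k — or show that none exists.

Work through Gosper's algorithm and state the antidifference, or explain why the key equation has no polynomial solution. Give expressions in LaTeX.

Compute t_(k+1)/t_k: get (k + 1)/(k + 3).
Factor: A=k + 1; B=k + 3; C=1.
Set up (k + 1)·f(k+1) − (k + 2)·f(k) − (1) = 0.
From deg A=1, deg B=1, deg C=0: d=1.
A polynomial solution: f(k) = k.
R(k) = B(k−1)·f(k)/C(k) = k*(k + 2); s_k = R·t_k = 2*k/(k + 1).
s_(k+1) − s_k = 2/(k**2 + 3*k + 2) = t_k.

s_k = \frac{2 k}{k + 1}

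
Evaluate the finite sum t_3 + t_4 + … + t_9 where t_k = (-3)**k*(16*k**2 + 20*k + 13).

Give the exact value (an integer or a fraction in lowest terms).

The ratio is 3*(-16*k**2 - 52*k - 49)/(16*k**2 + 20*k + 13).
So A=-3 and B=1, with C=k**2 + 5*k/4 + 13/16.
Set up (-3)·f(k+1) − (1)·f(k) − (k**2 + 5*k/4 + 13/16) = 0.
Degrees (0,0,2) ⇒ d ≤ 2.
Match coefficients ⇒ f(k) = -(4*k**2 - k + 1)/16.
R(k) = B(k−1)·f(k)/C(k) = -(4*k**2 - k + 1)/(16*k**2 + 20*k + 13); s_k = R·t_k = (-3)**k*(-4*k**2 + k - 1).
Δs = (-3)**k*(16*k**2 + 20*k + 13), as required.
Telescoping: Σ = s_(10) − s_(3) = -23088159 − (918) = -23089077.

Σ = -23089077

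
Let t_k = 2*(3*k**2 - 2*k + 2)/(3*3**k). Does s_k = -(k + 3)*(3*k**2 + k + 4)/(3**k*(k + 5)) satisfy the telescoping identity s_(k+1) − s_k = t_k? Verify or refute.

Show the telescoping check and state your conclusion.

s_(k+1) = -(k + 4)*(k + 3*(k + 1)**2 + 5)/(3*3**k*(k + 6))
s_(k+1) − s_k = 2*(3*k**4 + 25*k**3 + 35*k**2 - 25*k + 28)/(3*3**k*(k**2 + 11*k + 30))
(s_(k+1) − s_k) − t_k = 2*(-6*k**3 - 35*k**2 + 13*k - 32)/(3*3**k*(k**2 + 11*k + 30))

Invalid: residual 2*(-6*k**3 - 35*k**2 + 13*k - 32)/(3*3**k*(k**2 + 11*k + 30)) ≠ 0.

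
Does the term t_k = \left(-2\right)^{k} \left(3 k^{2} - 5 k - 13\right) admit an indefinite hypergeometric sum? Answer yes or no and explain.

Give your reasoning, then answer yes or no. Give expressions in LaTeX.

Step 1: r(k) = 2*(-3*k**2 - k + 15)/(3*k**2 - 5*k - 13).
Factor: A=-2; B=1; C=k**2 - 5*k/3 - 13/3.
Solve (-2)·f(k+1) − (1)·f(k) = k**2 - 5*k/3 - 13/3.
deg f ≤ 2 (via 0,0,2).
Match coefficients ⇒ f(k) = -(k**2 - 3*k - 3)/3.
R(k) = B(k−1)·f(k)/C(k) = -(k**2 - 3*k - 3)/(3*k**2 - 5*k - 13); s_k = R·t_k = (-2)**k*(-k**2 + 3*k + 3).
s_(k+1) − s_k = (-2)**k*(3*k**2 - 5*k - 13) = t_k.

Yes. s_k = \left(-2\right)^{k} \left(- k^{2} + 3 k + 3\right).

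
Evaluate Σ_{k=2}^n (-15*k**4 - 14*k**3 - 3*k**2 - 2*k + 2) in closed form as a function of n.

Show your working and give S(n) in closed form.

Step 1: r(k) = (15*k**4 + 74*k**3 + 135*k**2 + 110*k + 32)/(15*k**4 + 14*k**3 + 3*k**2 + 2*k - 2).
So A=1 and B=1, with C=k**4 + 14*k**3/15 + k**2/5 + 2*k/15 - 2/15.
Set up (1)·f(k+1) − (1)·f(k) − (k**4 + 14*k**3/15 + k**2/5 + 2*k/15 - 2/15) = 0.
From deg A=0, deg B=0, deg C=4: d=5.
A polynomial solution: f(k) = k*(k + 1)*(3*k**3 - 7*k**2 + 6*k - 3)/15.
R(k) = B(k−1)·f(k)/C(k) = k*(3*k**3 - 7*k**2 + 6*k - 3)/(15*k**3 - k**2 + 4*k - 2); s_k = R·t_k = k*(-3*k**4 + 4*k**3 + k**2 - 3*k + 3).
s_(k+1) − s_k = -15*k**4 - 14*k**3 - 3*k**2 - 2*k + 2 = t_k.
Telescope: S(n) = s_(n+1) − s_(2) = -3*n**5 - 11*n**4 - 13*n**3 - 6*n**2 + n + 2 − (-30) = -3*n**5 - 11*n**4 - 13*n**3 - 6*n**2 + n + 32.

S(n) = -3*n**5 - 11*n**4 - 13*n**3 - 6*n**2 + n + 32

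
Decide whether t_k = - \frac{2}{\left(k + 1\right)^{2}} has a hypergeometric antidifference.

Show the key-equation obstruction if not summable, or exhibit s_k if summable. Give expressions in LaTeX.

The ratio is (k + 1)**2/(k + 2)**2.
Normal form (A,B,C) = (k**2 + 2*k + 1, k**2 + 4*k + 4, 1).
Set up (k**2 + 2*k + 1)·f(k+1) − (k**2 + 2*k + 1)·f(k) − (1) = 0.
From deg A=2, deg B=2, deg C=0: d=0.
f = c0 ⇒ A·f(k+1) − B(k−1)·f(k) − C = -1. The system {-1 = 0} is inconsistent; no antidifference.

No — t_k has no hypergeometric antidifference.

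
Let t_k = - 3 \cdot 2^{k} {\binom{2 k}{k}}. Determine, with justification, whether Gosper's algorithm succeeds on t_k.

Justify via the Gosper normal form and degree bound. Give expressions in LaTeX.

Compute t_(k+1)/t_k: get 4*(2*k + 1)/(k + 1).
Factor: A=8*k + 4; B=k + 1; C=1.
Set up (8*k + 4)·f(k+1) − (k)·f(k) − (1) = 0.
d = -1 from the (1,1,0) case.
deg f ≤ -1 is impossible — no certificate.

No — key equation has no polynomial f.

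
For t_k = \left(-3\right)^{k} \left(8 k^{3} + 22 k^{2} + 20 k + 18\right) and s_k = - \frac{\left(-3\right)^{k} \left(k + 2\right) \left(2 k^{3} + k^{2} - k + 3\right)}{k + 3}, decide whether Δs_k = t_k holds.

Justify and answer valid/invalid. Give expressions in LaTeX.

Invalid: residual \frac{\left(-3\right)^{k} \left(- 8 k^{4} - 48 k^{3} - 87 k^{2} - 77 k - 57\right)}{k^{2} + 7 k + 12} ≠ 0.

s_(k+1) = 3*(-3)**k*(k + 3)*(-k + 2*(k + 1)**3 + (k + 1)**2 + 2)/(k + 4)
s_(k+1) − s_k = (-3)**k*(8*k**5 + 70*k**4 + 222*k**3 + 335*k**2 + 289*k + 159)/(k**2 + 7*k + 12)
(s_(k+1) − s_k) − t_k = (-3)**k*(-8*k**4 - 48*k**3 - 87*k**2 - 77*k - 57)/(k**2 + 7*k + 12)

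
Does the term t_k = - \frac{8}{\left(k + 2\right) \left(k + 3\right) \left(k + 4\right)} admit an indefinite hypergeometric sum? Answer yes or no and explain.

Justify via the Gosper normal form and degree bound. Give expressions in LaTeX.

Yes. s_k = \frac{2 k \left(- k - 5\right)}{3 \left(k + 2\right) \left(k + 3\right)}.

Step 1: r(k) = (k + 2)/(k + 5).
So A=k + 2 and B=k + 5, with C=1.
f must satisfy (k + 2)·f(k+1) − (k + 4)·f(k) = 1.
d = 2 from the (1,1,0) case.
A polynomial solution: f(k) = k*(k + 5)/12.
Certificate R = B(k−1)f/C = k*(k + 4)*(k + 5)/12 gives s_k = 2*k*(-k - 5)/(3*(k + 2)*(k + 3)).
s_(k+1) − s_k = -8/(k**3 + 9*k**2 + 26*k + 24) = t_k.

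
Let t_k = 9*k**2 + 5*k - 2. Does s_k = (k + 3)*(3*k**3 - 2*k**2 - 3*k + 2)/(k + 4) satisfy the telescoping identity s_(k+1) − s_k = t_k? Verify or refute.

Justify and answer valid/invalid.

Invalid: residual (-6*k**3 - 43*k**2 - 21*k + 10)/(k**2 + 9*k + 20) ≠ 0.

s_(k+1) = k*(3*k**3 + 19*k**2 + 30*k + 8)/(k + 5)
s_(k+1) − s_k = (9*k**4 + 80*k**3 + 180*k**2 + 61*k - 30)/(k**2 + 9*k + 20)
(s_(k+1) − s_k) − t_k = (-6*k**3 - 43*k**2 - 21*k + 10)/(k**2 + 9*k + 20)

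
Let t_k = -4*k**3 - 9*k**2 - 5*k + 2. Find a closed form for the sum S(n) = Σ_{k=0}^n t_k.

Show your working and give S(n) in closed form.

Ratio r(k) = (4*k**3 + 21*k**2 + 35*k + 16)/(4*k**3 + 9*k**2 + 5*k - 2).
A = 1, B = 1, C = k**3 + 9*k**2/4 + 5*k/4 - 1/2.
Solve (1)·f(k+1) − (1)·f(k) = k**3 + 9*k**2/4 + 5*k/4 - 1/2.
d = 4 from the (0,0,3) case.
Solving with deg f ≤ 4: f(k) = k*(k**3 + k**2 - k - 3)/4.
Then R = B(k−1)f/C = k*(k**3 + k**2 - k - 3)/(4*k**3 + 9*k**2 + 5*k - 2), so s_k = R(k)·t_k = k*(-k**3 - k**2 + k + 3).
Check: Δs_k = -4*k**3 - 9*k**2 - 5*k + 2. ✓
Σ_(k=0)^n t_k = s_(n+1) − s_(0) = (-n**4 - 5*n**3 - 8*n**2 - 2*n + 2) − (0), i.e. -n**4 - 5*n**3 - 8*n**2 - 2*n + 2.

S(n) = -n**4 - 5*n**3 - 8*n**2 - 2*n + 2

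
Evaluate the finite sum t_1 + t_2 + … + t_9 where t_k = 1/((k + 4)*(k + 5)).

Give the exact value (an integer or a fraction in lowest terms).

Compute t_(k+1)/t_k: get (k + 4)/(k + 6).
Gosper form: A/B · C(k+1)/C(k) with A=k + 4, B=k + 6, C=1.
Key eq: (k + 4)·f(k+1) = (k + 5)·f(k) + (1).
From deg A=1, deg B=1, deg C=0: d=1.
Solving with deg f ≤ 1: f(k) = k/4.
Certificate R = B(k−1)f/C = k*(k + 5)/4 gives s_k = k/(4*(k + 4)).
s_(k+1) − s_k = 1/(k**2 + 9*k + 20) = t_k.
Evaluate s at k=10 and k=1: 5/28 and 1/20; difference 9/70.

Σ = 9/70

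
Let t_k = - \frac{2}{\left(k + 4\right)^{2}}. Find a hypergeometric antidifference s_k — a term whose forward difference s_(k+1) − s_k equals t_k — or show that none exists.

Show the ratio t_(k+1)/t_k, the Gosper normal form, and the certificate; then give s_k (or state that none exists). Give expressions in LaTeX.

none — t_k is not Gosper-summable

The ratio is (k + 4)**2/(k + 5)**2.
Take A(k)=k**2 + 8*k + 16, B(k)=k**2 + 10*k + 25, C(k)=1.
Key eq: (k**2 + 8*k + 16)·f(k+1) = (k**2 + 8*k + 16)·f(k) + (1).
Bound: deg f ≤ 0.
f = c0 ⇒ A·f(k+1) − B(k−1)·f(k) − C = -1. The system {-1 = 0} is inconsistent; no antidifference.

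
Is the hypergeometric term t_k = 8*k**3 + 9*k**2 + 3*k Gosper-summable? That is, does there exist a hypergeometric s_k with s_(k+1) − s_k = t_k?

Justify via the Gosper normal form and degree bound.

Yes. s_k = k**2*(2*k**2 - k - 1).

Ratio r(k) = (8*k**3 + 33*k**2 + 45*k + 20)/(k*(8*k**2 + 9*k + 3)).
A = 1, B = 1, C = k**3 + 9*k**2/8 + 3*k/8.
Key eq: (1)·f(k+1) = (1)·f(k) + (k**3 + 9*k**2/8 + 3*k/8).
Bound: deg f ≤ 4.
Solving with deg f ≤ 4: f(k) = k**2*(k - 1)*(2*k + 1)/8.
So s_k = (B(k−1)f/C)·t_k = (k*(k - 1)*(2*k + 1)/(8*k**2 + 9*k + 3))·t_k = k**2*(2*k**2 - k - 1).
Verify: k*(8*k**2 + 9*k + 3) matches t_k.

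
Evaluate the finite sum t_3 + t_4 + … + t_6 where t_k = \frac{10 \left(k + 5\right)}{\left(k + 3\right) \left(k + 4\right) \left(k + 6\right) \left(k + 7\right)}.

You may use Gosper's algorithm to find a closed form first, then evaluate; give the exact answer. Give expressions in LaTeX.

Σ = 19/351

r(k) = (k + 3)*(k + 6)**2/((k + 5)**2*(k + 8)) after simplifying.
Factor: A=k + 3; B=k + 8; C=k**2 + 10*k + 25.
Set up (k + 3)·f(k+1) − (k + 7)·f(k) − (k**2 + 10*k + 25) = 0.
d = 4 from the (1,1,2) case.
A polynomial solution: f(k) = k*(k + 4)*(k + 5)*(k + 9)/36.
R(k) = B(k−1)·f(k)/C(k) = k*(k + 4)*(k + 7)*(k + 9)/(36*(k + 5)); s_k = R·t_k = 5*k*(k + 9)/(18*(k**2 + 9*k + 18)).
Check: Δs_k = 10*(k + 5)/(k**4 + 20*k**3 + 145*k**2 + 450*k + 504). ✓
Evaluate s at k=7 and k=3: 28/117 and 5/27; difference 19/351.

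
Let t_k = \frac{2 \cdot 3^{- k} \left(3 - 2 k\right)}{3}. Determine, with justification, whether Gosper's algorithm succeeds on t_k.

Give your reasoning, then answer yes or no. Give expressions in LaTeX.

The ratio is (2*k - 1)/(3*(2*k - 3)).
A = 1/3, B = 1, C = k - 3/2.
f must satisfy (1/3)·f(k+1) − (1)·f(k) = k - 3/2.
From deg A=0, deg B=0, deg C=1: d=1.
Match coefficients ⇒ f(k) = -3*(k - 1)/2.
Then R = B(k−1)f/C = -3*(k - 1)/(2*k - 3), so s_k = R(k)·t_k = 2*(k - 1)/3**k.
Verify: 2*(3 - 2*k)/(3*3**k) matches t_k.

Yes. s_k = 2 \cdot 3^{- k} \left(k - 1\right).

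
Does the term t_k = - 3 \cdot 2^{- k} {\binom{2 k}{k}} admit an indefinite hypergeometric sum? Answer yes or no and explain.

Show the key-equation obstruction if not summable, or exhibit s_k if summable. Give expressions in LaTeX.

No — t_k has no hypergeometric antidifference.

Step 1: r(k) = (2*k + 1)/(k + 1).
Factor: A=2*k + 1; B=k + 1; C=1.
Solve (2*k + 1)·f(k+1) − (k)·f(k) = 1.
d = -1 from the (1,1,0) case.
deg f ≤ -1 is impossible — no certificate.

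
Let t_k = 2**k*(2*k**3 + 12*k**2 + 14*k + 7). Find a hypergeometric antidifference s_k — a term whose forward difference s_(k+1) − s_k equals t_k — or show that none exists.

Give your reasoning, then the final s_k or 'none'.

s_k = 2**k*(2*k**3 + 2*k - 1)

The ratio is 2*(2*k**3 + 18*k**2 + 44*k + 35)/(2*k**3 + 12*k**2 + 14*k + 7).
Factor: A=2; B=1; C=k**3 + 6*k**2 + 7*k + 7/2.
Set up (2)·f(k+1) − (1)·f(k) − (k**3 + 6*k**2 + 7*k + 7/2) = 0.
d = 3 from the (0,0,3) case.
Coefficient equations give f(k) = (2*k**3 + 2*k - 1)/2.
Then R = B(k−1)f/C = (2*k**3 + 2*k - 1)/(2*k**3 + 12*k**2 + 14*k + 7), so s_k = R(k)·t_k = 2**k*(2*k**3 + 2*k - 1).
Check: Δs_k = 2**k*(2*k**3 + 12*k**2 + 14*k + 7). ✓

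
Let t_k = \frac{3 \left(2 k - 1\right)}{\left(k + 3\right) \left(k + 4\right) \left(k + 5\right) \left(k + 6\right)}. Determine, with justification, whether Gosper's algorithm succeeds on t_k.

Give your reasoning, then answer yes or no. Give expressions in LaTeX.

Yes. s_k = \frac{k \left(k^{2} + 12 k - 43\right)}{30 \left(k + 3\right) \left(k + 4\right) \left(k + 5\right)}.

Ratio r(k) = (k + 3)*(2*k + 1)/((k + 7)*(2*k - 1)).
Gosper form: A/B · C(k+1)/C(k) with A=k + 3, B=k + 7, C=k - 1/2.
Need (k + 3)·f(k+1) − (k + 6)·f(k) = k - 1/2.
Bound: deg f ≤ 3.
Coefficient equations give f(k) = k*(k**2 + 12*k - 43)/180.
Certificate R = B(k−1)f/C = k*(k + 6)*(k**2 + 12*k - 43)/(90*(2*k - 1)) gives s_k = k*(k**2 + 12*k - 43)/(30*(k + 3)*(k + 4)*(k + 5)).
Verify: 3*(2*k - 1)/(k**4 + 18*k**3 + 119*k**2 + 342*k + 360) matches t_k.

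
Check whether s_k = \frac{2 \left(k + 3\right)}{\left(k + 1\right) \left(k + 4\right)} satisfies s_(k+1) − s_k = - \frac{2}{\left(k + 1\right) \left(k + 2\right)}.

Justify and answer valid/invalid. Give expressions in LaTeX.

Invalid: residual \frac{4 \left(k + 3\right)}{k^{4} + 12 k^{3} + 49 k^{2} + 78 k + 40} ≠ 0.

s_(k+1) = 2*(k + 4)/((k + 2)*(k + 5))
s_(k+1) − s_k = 2*(-k**2 - 7*k - 14)/(k**4 + 12*k**3 + 49*k**2 + 78*k + 40)
(s_(k+1) − s_k) − t_k = 4*(k + 3)/(k**4 + 12*k**3 + 49*k**2 + 78*k + 40)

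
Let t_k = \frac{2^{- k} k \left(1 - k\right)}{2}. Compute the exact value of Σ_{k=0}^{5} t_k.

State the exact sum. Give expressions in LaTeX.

Σ = -21/16

Ratio r(k) = (k + 1)/(2*(k - 1)).
Factor: A=1/2; B=1; C=k**2 - k.
Need (1/2)·f(k+1) − (1)·f(k) = k**2 - k.
Degrees (0,0,2) ⇒ d ≤ 2.
Solving with deg f ≤ 2: f(k) = -2*(k**2 + k + 2).
Get s_k = R·t_k = (k**2 + k + 2)/2**k with R(k) = B(k−1)f(k)/C(k) = -2*(k**2 + k + 2)/(k*(k - 1)).
s_(k+1) − s_k = k*(1 - k)/(2*2**k) = t_k.
Σ_(k=0)^(5) t_k = s_(6) − s_(0) = 11/16 − (2) = -21/16.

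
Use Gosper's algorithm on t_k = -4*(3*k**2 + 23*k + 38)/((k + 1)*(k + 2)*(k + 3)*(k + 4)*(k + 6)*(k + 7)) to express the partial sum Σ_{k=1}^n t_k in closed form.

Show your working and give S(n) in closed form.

Step 1: r(k) = (k + 1)*(k + 6)*(23*k + 3*(k + 1)**2 + 61)/((k + 5)*(k + 8)*(3*k**2 + 23*k + 38)).
A = k + 1, B = k + 8, C = k**3 + 38*k**2/3 + 51*k + 190/3.
Need (k + 1)·f(k+1) − (k + 7)·f(k) = k**3 + 38*k**2/3 + 51*k + 190/3.
From deg A=1, deg B=1, deg C=3: d=6.
Coefficient equations give f(k) = k*(k + 2)*(k + 4)*(k + 5)*(k**2 + 10*k + 27)/54.
Certificate R = B(k−1)f/C = k*(k + 2)*(k + 4)*(k + 7)*(k**2 + 10*k + 27)/(18*(3*k**2 + 23*k + 38)) gives s_k = 2*k*(-k**2 - 10*k - 27)/(9*(k**3 + 10*k**2 + 27*k + 18)).
s_(k+1) − s_k = 4*(-3*k**2 - 23*k - 38)/(k**6 + 23*k**5 + 207*k**4 + 925*k**3 + 2144*k**2 + 2412*k + 1008) = t_k.
Telescope: S(n) = s_(n+1) − s_(1) = 2*(-n**3 - 13*n**2 - 50*n - 38)/(9*(n**3 + 13*n**2 + 50*n + 56)) − (-19/126) = n*(-n**2 - 13*n - 50)/(14*(n**3 + 13*n**2 + 50*n + 56)).

S(n) = n*(-n**2 - 13*n - 50)/(14*(n**3 + 13*n**2 + 50*n + 56))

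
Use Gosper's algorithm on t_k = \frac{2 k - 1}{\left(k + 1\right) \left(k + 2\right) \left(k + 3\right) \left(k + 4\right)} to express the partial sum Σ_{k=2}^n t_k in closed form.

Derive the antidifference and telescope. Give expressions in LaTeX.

S(n) = \frac{n^{3} + 9 n^{2} - 4 n - 6}{30 \left(n^{3} + 9 n^{2} + 26 n + 24\right)}

r(k) = (k + 1)*(2*k + 1)/((k + 5)*(2*k - 1)) after simplifying.
Factor: A=k + 1; B=k + 5; C=k - 1/2.
Key eq: (k + 1)·f(k+1) = (k + 4)·f(k) + (k - 1/2).
d = 3 from the (1,1,1) case.
Solving with deg f ≤ 3: f(k) = -k/2.
Get s_k = R·t_k = -k/((k + 1)*(k + 2)*(k + 3)) with R(k) = B(k−1)f(k)/C(k) = -k*(k + 4)/(2*k - 1).
Check: Δs_k = (2*k - 1)/(k**4 + 10*k**3 + 35*k**2 + 50*k + 24). ✓
Evaluate: s_(n+1) = (-n - 1)/(n**3 + 9*n**2 + 26*n + 24); subtract s_(2) = -1/30 ⇒ S(n) = (n**3 + 9*n**2 - 4*n - 6)/(30*(n**3 + 9*n**2 + 26*n + 24)).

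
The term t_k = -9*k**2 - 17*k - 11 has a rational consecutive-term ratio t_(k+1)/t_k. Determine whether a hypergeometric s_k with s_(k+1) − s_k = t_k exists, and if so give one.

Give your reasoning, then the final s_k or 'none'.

Compute t_(k+1)/t_k: get (9*k**2 + 35*k + 37)/(9*k**2 + 17*k + 11).
A = 1, B = 1, C = k**2 + 17*k/9 + 11/9.
Solve (1)·f(k+1) − (1)·f(k) = k**2 + 17*k/9 + 11/9.
deg f ≤ 3 (via 0,0,2).
Solving with deg f ≤ 3: f(k) = k*(3*k**2 + 4*k + 4)/9.
Then R = B(k−1)f/C = k*(3*k**2 + 4*k + 4)/(9*k**2 + 17*k + 11), so s_k = R(k)·t_k = k*(-3*k**2 - 4*k - 4).
Check: Δs_k = -9*k**2 - 17*k - 11. ✓

s_k = k*(-3*k**2 - 4*k - 4)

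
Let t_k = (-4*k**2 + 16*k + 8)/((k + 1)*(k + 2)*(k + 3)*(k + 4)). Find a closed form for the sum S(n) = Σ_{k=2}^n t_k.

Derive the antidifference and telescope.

S(n) = (-n**3 + 15*n**2 + 10*n - 24)/(6*(n**3 + 9*n**2 + 26*n + 24))

t_(k+1)/t_k = (k**3 - k**2 - 7*k - 5)/(k**3 + k**2 - 22*k - 10).
Factor: A=k + 1; B=k + 5; C=k**2 - 4*k - 2.
f must satisfy (k + 1)·f(k+1) − (k + 4)·f(k) = k**2 - 4*k - 2.
d = 3 from the (1,1,2) case.
Coefficient equations give f(k) = -k*(k**2 + 18*k + 5)/12.
Certificate R = B(k−1)f/C = -k*(k + 4)*(k**2 + 18*k + 5)/(12*(k**2 - 4*k - 2)) gives s_k = k*(k**2 + 18*k + 5)/(3*(k + 1)*(k + 2)*(k + 3)).
Check: Δs_k = 4*(-k**2 + 4*k + 2)/(k**4 + 10*k**3 + 35*k**2 + 50*k + 24). ✓
s_(n+1) = (n**3 + 21*n**2 + 44*n + 24)/(3*(n**3 + 9*n**2 + 26*n + 24)) and s_(2) = 1/2, so S(n) = (-n**3 + 15*n**2 + 10*n - 24)/(6*(n**3 + 9*n**2 + 26*n + 24)).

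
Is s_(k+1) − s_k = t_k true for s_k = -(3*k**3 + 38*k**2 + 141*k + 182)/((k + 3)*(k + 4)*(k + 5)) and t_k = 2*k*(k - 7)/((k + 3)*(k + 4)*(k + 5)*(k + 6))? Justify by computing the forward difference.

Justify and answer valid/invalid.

Valid — Δs_k = t_k.

s_(k+1) = (-141*k - 3*(k + 1)**3 - 38*(k + 1)**2 - 323)/((k + 4)*(k + 5)*(k + 6))
s_(k+1) − s_k = 2*k*(k - 7)/(k**4 + 18*k**3 + 119*k**2 + 342*k + 360)
(s_(k+1) − s_k) − t_k = 0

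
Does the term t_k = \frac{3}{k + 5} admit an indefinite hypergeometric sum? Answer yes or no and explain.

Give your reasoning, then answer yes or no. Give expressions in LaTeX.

No — the linear system for f has no solution.

Ratio r(k) = (k + 5)/(k + 6).
Factor: A=k + 5; B=k + 6; C=1.
Key eq: (k + 5)·f(k+1) = (k + 5)·f(k) + (1).
Degrees (1,1,0) ⇒ d ≤ 0.
f = c0 ⇒ A·f(k+1) − B(k−1)·f(k) − C = -1. The system {-1 = 0} is inconsistent; no antidifference.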